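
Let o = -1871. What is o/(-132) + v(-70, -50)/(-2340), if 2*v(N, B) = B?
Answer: 18256/1287 ≈ 14.185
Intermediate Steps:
v(N, B) = B/2
o/(-132) + v(-70, -50)/(-2340) = -1871/(-132) + ((½)*(-50))/(-2340) = -1871*(-1/132) - 25*(-1/2340) = 1871/132 + 5/468 = 18256/1287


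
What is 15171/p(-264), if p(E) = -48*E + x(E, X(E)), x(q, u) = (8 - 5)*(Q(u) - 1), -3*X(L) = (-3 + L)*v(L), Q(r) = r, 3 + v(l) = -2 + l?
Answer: -5057/19718 ≈ -0.25647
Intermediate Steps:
v(l) = -5 + l (v(l) = -3 + (-2 + l) = -5 + l)
X(L) = -(-5 + L)*(-3 + L)/3 (X(L) = -(-3 + L)*(-5 + L)/3 = -(-5 + L)*(-3 + L)/3)
x(q, u) = -3 + 3*u (x(q, u) = (8 - 5)*(u - 1) = 3*(-1 + u) = -3 + 3*u)
p(E) = -3 - 48*E - (-5 + E)*(-3 + E) (p(E) = -48*E + (-3 + 3*(-(-5 + E)*(-3 + E)/3)) = -48*E + (-3 - (-5 + E)*(-3 + E)) = -3 - 48*E - (-5 + E)*(-3 + E))
15171/p(-264) = 15171/(-18 - 1*(-264)² - 40*(-264)) = 15171/(-18 - 1*69696 + 10560) = 15171/(-18 - 69696 + 10560) = 15171/(-59154) = 15171*(-1/59154) = -5057/19718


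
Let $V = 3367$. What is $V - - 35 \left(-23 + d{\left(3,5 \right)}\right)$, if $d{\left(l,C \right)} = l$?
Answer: $2667$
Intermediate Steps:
$V - - 35 \left(-23 + d{\left(3,5 \right)}\right) = 3367 - - 35 \left(-23 + 3\right) = 3367 - \left(-35\right) \left(-20\right) = 3367 - 700 = 2667$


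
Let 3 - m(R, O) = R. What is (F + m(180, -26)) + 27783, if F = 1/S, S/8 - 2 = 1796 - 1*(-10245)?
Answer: 2659672465/96344 ≈ 27606.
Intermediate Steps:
S = 96344 (S = 16 + 8*(1796 - 1*(-10245)) = 16 + 8*(1796 + 10245) = 16 + 8*12041 = 16 + 96328 = 96344)
m(R, O) = 3 - R
F = 1/96344 ≈ 1.0379e-5
(F + m(180, -26)) + 27783 = (1/96344 + (3 - 1*180)) + 27783 = (1/96344 + (3 - 180)) + 27783 = (1/96344 - 177) + 27783 = -17052887/96344 + 27783 = 2659672465/96344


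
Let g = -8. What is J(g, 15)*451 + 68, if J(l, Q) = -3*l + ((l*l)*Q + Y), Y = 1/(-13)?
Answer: 5769625/13 ≈ 4.4382e+5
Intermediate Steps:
Y = -1/13 ≈ -0.076923
J(l, Q) = -1/13 - 3*l + Q*l² (J(l, Q) = -3*l + ((l*l)*Q - 1/13) = -3*l + (l²*Q - 1/13) = -3*l + (Q*l² - 1/13) = -3*l + (-1/13 + Q*l²) = -1/13 - 3*l + Q*l²)
J(g, 15)*451 + 68 = (-1/13 - 3*(-8) + 15*(-8)²)*451 + 68 = (-1/13 + 24 + 15*64)*451 + 68 = (-1/13 + 24 + 960)*451 + 68 = (12791/13)*451 + 68 = 5768741/13 + 68 = 5769625/13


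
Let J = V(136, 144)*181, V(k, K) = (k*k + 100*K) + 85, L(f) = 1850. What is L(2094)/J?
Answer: 1850/5969561 ≈ 0.00030991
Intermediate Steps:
V(k, K) = 85 + k² + 100*K (V(k, K) = (k² + 100*K) + 85 = 85 + k² + 100*K)
J = 5969561 (J = (85 + 136² + 100*144)*181 = (85 + 18496 + 14400)*181 = 32981*181 = 5969561)
L(2094)/J = 1850/5969561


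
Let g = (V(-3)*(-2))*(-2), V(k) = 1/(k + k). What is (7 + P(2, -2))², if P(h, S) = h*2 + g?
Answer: 961/9 ≈ 106.78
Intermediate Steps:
V(k) = 1/(2*k)
g = -⅔ (g = (((½)/(-3))*(-2))*(-2) = (((½)*(-⅓))*(-2))*(-2) = -⅙*(-2)*(-2) = (⅓)*(-2) = -⅔ ≈ -0.66667)
P(h, S) = -⅔ + 2*h (P(h, S) = h*2 - ⅔ = 2*h - ⅔ = -⅔ + 2*h)
(7 + P(2, -2))² = (7 + (-⅔ + 2*2))² = (7 + (-⅔ + 4))² = (7 + 10/3)² = (31/3)² = 961/9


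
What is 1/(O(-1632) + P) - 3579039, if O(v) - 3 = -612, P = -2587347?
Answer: -9262395454285/2587956 ≈ -3.5790e+6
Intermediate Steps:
O(v) = -609 (O(v) = 3 - 612 = -609)
1/(O(-1632) + P) - 3579039 = 1/(-609 - 2587347) - 3579039 = 1/(-2587956) - 3579039 = -1/2587956 - 3579039 = -9262395454285/2587956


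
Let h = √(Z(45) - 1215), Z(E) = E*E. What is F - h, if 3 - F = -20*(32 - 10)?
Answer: 443 - 9*√10 ≈ 414.54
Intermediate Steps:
Z(E) = E²
F = 443 (F = 3 - (-20)*(32 - 10) = 3 - (-20)*22 = 3 - 1*(-440) = 3 + 440 = 443)
h = 9*√10 (h = √(45² - 1215) = √(2025 - 1215) = √810 = 9*√10 ≈ 28.461)
F - h = 443 - 9*√10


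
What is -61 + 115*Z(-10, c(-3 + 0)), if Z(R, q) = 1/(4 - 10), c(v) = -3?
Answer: -481/6 ≈ -80.167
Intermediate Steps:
Z(R, q) = -⅙ (Z(R, q) = 1/(-6) = -⅙)
-61 + 115*Z(-10, c(-3 + 0)) = -61 + 115*(-⅙) = -61 - 115/6 = -481/6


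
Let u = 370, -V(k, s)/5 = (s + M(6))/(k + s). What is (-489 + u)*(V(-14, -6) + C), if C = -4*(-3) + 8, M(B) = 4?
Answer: -4641/2 ≈ -2320.5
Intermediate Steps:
C = 20 (C = 12 + 8 = 20)
V(k, s) = -5*(4 + s)/(k + s) (V(k, s) = -5*(s + 4)/(k + s) = -5*(4 + s)/(k + s))
(-489 + u)*(V(-14, -6) + C) = (-489 + 370)*(5*(-4 - 1*(-6))/(-14 - 6) + 20) = -119*(5*(-4 + 6)/(-20) + 20) = -119*(5*(-1/20)*2 + 20) = -119*(-1/2 + 20) = -119*39/2 = -4641/2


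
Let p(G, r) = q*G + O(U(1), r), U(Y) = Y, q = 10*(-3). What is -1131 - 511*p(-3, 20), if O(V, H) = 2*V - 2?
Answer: -47121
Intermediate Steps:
q = -30
O(V, H) = -2 + 2*V
p(G, r) = -30*G (p(G, r) = -30*G + (-2 + 2*1) = -30*G + (-2 + 2) = -30*G + 0 = -30*G)
-1131 - 511*p(-3, 20) = -1131 - (-15330)*(-3) = -1131 - 511*90 = -1131 - 45990 = -47121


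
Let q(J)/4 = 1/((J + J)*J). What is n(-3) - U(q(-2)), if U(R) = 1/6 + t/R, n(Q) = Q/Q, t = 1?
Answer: -7/6 ≈ -1.1667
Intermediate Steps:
n(Q) = 1
q(J) = 2/J² (q(J) = 4*(1/((J + J)*J)) = 4*(1/(((2*J))*J)) = 4*((1/(2*J))/J) = 4*(1/(2*J²)) = 2/J²)
U(R) = ⅙ + 1/R (U(R) = 1/6 + 1/R = 1*(⅙) + 1/R = ⅙ + 1/R)
n(-3) - U(q(-2)) = 1 - (6 + 2/(-2)²)/(6*(2/(-2)²)) = 1 - (6 + 2*(¼))/(6*(2*(¼))) = 1 - (6 + ½)/(6*½) = 1 - 2*13/(6*2) = 1 - 1*13/6 = 1 - 13/6 = -7/6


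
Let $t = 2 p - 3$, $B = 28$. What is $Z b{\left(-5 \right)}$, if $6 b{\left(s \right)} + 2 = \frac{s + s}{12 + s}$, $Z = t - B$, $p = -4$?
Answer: $\frac{156}{7} \approx 22.286$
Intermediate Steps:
$t = -11$ ($t = 2 \left(-4\right) - 3 = -8 - 3 = -11$)
$Z = -39$ ($Z = -11 - 28 = -39$)
$b{\left(s \right)} = - \frac{1}{3} + \frac{s}{3 \left(12 + s\right)}$ ($b{\left(s \right)} = - \frac{1}{3} + \frac{\left(s + s\right) \frac{1}{12 + s}}{6} = - \frac{1}{3} + \frac{2 s \frac{1}{12 + s}}{6} = - \frac{1}{3} + \frac{s}{3 \left(12 + s\right)}$)
$Z b{\left(-5 \right)} = - 39 \left(- \frac{4}{12 - 5}\right) = - 39 \left(- \frac{4}{7}\right) = - 39 \left(\left(-4\right) \frac{1}{7}\right) = \left(-39\right) \left(- \frac{4}{7}\right) = \frac{156}{7}$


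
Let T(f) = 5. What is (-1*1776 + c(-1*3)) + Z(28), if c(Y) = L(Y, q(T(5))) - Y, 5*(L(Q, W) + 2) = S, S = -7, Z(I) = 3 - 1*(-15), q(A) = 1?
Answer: -8792/5 ≈ -1758.4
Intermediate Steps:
Z(I) = 18 (Z(I) = 3 + 15 = 18)
L(Q, W) = -17/5 (L(Q, W) = -2 + (⅕)*(-7) = -2 - 7/5 = -17/5)
c(Y) = -17/5 - Y
(-1*1776 + c(-1*3)) + Z(28) = (-1*1776 + (-17/5 - (-1)*3)) + 18 = (-1776 + (-17/5 - 1*(-3))) + 18 = (-1776 + (-17/5 + 3)) + 18 = (-1776 - ⅖) + 18 = -8882/5 + 18 = -8792/5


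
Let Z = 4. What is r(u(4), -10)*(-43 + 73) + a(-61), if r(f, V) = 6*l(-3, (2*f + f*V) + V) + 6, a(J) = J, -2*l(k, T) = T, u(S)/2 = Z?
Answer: 6779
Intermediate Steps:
u(S) = 8 (u(S) = 2*4 = 8)
l(k, T) = -T/2
r(f, V) = 6 - 6*f - 3*V - 3*V*f (r(f, V) = 6*(-((2*f + f*V) + V)/2) + 6 = 6*(-((2*f + V*f) + V)/2) + 6 = 6*(-(V + 2*f + V*f)/2) + 6 = 6*(-f - V/2 - V*f/2) + 6 = (-6*f - 3*V - 3*V*f) + 6 = 6 - 6*f - 3*V - 3*V*f)
r(u(4), -10)*(-43 + 73) + a(-61) = (6 - 6*8 - 3*(-10) - 3*(-10)*8)*(-43 + 73) - 61 = (6 - 48 + 30 + 240)*30 - 61 = 228*30 - 61 = 6840 - 61 = 6779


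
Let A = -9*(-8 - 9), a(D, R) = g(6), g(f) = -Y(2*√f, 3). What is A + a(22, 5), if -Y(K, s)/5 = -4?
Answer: 133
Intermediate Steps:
Y(K, s) = 20 (Y(K, s) = -5*(-4) = 20)
g(f) = -20 (g(f) = -1*20 = -20)
a(D, R) = -20
A = 153 (A = -9*(-17) = 153)
A + a(22, 5) = 153 - 20 = 133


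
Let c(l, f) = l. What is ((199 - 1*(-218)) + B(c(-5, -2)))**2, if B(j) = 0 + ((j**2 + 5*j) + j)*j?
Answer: 195364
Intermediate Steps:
B(j) = j*(j**2 + 6*j) (B(j) = 0 + (j**2 + 6*j)*j = 0 + j*(j**2 + 6*j) = j*(j**2 + 6*j))
((199 - 1*(-218)) + B(c(-5, -2)))**2 = ((199 - 1*(-218)) + (-5)**2*(6 - 5))**2 = ((199 + 218) + 25*1)**2 = (417 + 25)**2 = 442**2 = 195364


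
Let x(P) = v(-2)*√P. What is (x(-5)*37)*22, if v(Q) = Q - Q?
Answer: 0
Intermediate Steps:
v(Q) = 0
x(P) = 0 (x(P) = 0*√P = 0)
(x(-5)*37)*22 = (0*37)*22 = 0*22 = 0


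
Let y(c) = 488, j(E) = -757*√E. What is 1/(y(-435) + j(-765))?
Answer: 488/438620629 + 2271*I*√85/438620629 ≈ 1.1126e-6 + 4.7735e-5*I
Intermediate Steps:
1/(y(-435) + j(-765)) = 1/(488 - 2271*I*√85)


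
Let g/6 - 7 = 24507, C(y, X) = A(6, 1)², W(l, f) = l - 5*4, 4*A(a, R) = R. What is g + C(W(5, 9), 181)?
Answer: 2353345/16 ≈ 1.4708e+5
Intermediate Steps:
A(a, R) = R/4
W(l, f) = -20 + l (W(l, f) = l - 20 = -20 + l)
C(y, X) = 1/16 (C(y, X) = ((¼)*1)² = (¼)² = 1/16)
g = 147084 (g = 42 + 6*24507 = 42 + 147042 = 147084)
g + C(W(5, 9), 181) = 147084 + 1/16 = 2353345/16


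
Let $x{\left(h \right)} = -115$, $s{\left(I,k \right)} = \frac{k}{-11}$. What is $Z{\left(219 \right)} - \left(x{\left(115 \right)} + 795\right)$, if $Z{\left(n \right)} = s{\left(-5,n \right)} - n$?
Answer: $- \frac{10108}{11} \approx -918.91$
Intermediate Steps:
$s{\left(I,k \right)} = - \frac{k}{11}$ ($s{\left(I,k \right)} = k \left(- \frac{1}{11}\right) = - \frac{k}{11}$)
$Z{\left(n \right)} = - \frac{12 n}{11}$ ($Z{\left(n \right)} = - \frac{n}{11} - n = - \frac{12 n}{11}$)
$Z{\left(219 \right)} - \left(x{\left(115 \right)} + 795\right) = \left(- \frac{12}{11}\right) 219 - \left(-115 + 795\right) = - \frac{2628}{11} - 680 = - \frac{10108}{11}$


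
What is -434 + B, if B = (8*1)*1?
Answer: -426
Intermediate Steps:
B = 8 (B = 8*1 = 8)
-434 + B = -434 + 8 = -426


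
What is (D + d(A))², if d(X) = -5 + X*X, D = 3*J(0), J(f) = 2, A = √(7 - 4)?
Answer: 16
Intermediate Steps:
A = √3 ≈ 1.7320
D = 6 (D = 3*2 = 6)
d(X) = -5 + X²
(D + d(A))² = (6 + (-5 + (√3)²))² = (6 + (-5 + 3))² = (6 - 2)² = 4² = 16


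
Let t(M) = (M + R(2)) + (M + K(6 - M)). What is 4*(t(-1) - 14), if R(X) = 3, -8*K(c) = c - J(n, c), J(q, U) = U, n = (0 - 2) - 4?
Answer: -52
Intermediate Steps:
n = -6 (n = -2 - 4 = -6)
K(c) = 0 (K(c) = -(c - c)/8 = -⅛*0 = 0)
t(M) = 3 + 2*M (t(M) = (M + 3) + (M + 0) = (3 + M) + M = 3 + 2*M)
4*(t(-1) - 14) = 4*((3 + 2*(-1)) - 14) = 4*((3 - 2) - 14) = 4*(1 - 14) = 4*(-13) = -52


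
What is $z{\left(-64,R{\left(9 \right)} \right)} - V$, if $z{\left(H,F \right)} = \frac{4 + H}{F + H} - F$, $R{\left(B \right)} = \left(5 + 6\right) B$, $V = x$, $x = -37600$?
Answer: $\frac{262495}{7} \approx 37499.0$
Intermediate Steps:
$V = -37600$
$R{\left(B \right)} = 11 B$
$z{\left(H,F \right)} = - F + \frac{4 + H}{F + H}$ ($z{\left(H,F \right)} = \frac{4 + H}{F + H} - F = - F + \frac{4 + H}{F + H}$)
$z{\left(-64,R{\left(9 \right)} \right)} - V = \frac{4 - 64 - \left(11 \cdot 9\right)^{2} - 11 \cdot 9 \left(-64\right)}{11 \cdot 9 - 64} - -37600 = \frac{4 - 64 - 99^{2} - 99 \left(-64\right)}{99 - 64} + 37600 = \frac{4 - 64 - 9801 + 6336}{35} + 37600 = \frac{1}{35} \left(-3525\right) + 37600 = - \frac{705}{7} + 37600 = \frac{262495}{7}$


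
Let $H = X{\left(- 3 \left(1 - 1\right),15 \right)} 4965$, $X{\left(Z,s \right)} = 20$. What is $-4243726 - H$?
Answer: $-4343026$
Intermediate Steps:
$H = 99300$ ($H = 20 \cdot 4965 = 99300$)
$-4243726 - H = -4243726 - 99300 = -4343026$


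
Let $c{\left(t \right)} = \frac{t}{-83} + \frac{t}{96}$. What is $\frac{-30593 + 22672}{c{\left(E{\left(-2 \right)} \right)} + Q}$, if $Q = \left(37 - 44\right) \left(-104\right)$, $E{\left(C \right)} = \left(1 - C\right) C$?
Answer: $- \frac{10519088}{966797} \approx -10.88$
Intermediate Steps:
$E{\left(C \right)} = C \left(1 - C\right)$
$Q = 728$ ($Q = \left(-7\right) \left(-104\right) = 728$)
$c{\left(t \right)} = - \frac{13 t}{7968}$ ($c{\left(t \right)} = t \left(- \frac{1}{83}\right) + t \frac{1}{96} = - \frac{t}{83} + \frac{t}{96} = - \frac{13 t}{7968}$)
$\frac{-30593 + 22672}{c{\left(E{\left(-2 \right)} \right)} + Q} = \frac{-30593 + 22672}{- \frac{13 \left(- 2 \left(1 - -2\right)\right)}{7968} + 728} = - \frac{7921}{- \frac{13 \left(- 2 \left(1 + 2\right)\right)}{7968} + 728} = - \frac{7921}{- \frac{13 \left(\left(-2\right) 3\right)}{7968} + 728} = - \frac{7921}{\left(- \frac{13}{7968}\right) \left(-6\right) + 728} = - \frac{7921}{\frac{13}{1328} + 728} = - \frac{7921}{\frac{966797}{1328}} = \left(-7921\right) \frac{1328}{966797} = - \frac{10519088}{966797}$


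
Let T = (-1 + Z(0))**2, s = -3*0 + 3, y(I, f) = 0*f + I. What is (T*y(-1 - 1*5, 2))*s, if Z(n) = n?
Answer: -18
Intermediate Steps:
y(I, f) = I (y(I, f) = 0 + I = I)
s = 3 (s = 0 + 3 = 3)
T = 1 (T = (-1 + 0)**2 = (-1)**2 = 1)
(T*y(-1 - 1*5, 2))*s = (1*(-1 - 1*5))*3 = (1*(-1 - 5))*3 = (1*(-6))*3 = -6*3 = -18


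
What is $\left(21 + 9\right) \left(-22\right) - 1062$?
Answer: $-1722$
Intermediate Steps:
$\left(21 + 9\right) \left(-22\right) - 1062 = 30 \left(-22\right) - 1062 = -660 - 1062 = -1722$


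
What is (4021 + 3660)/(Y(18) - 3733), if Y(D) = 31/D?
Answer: -138258/67163 ≈ -2.0585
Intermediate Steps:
(4021 + 3660)/(Y(18) - 3733) = (4021 + 3660)/(31/18 - 3733) = 7681/(31*(1/18) - 3733) = 7681/(31/18 - 3733) = 7681/(-67163/18) = 7681*(-18/67163) = -138258/67163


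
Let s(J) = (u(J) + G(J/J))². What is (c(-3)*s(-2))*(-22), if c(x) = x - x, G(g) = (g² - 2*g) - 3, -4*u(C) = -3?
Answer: 0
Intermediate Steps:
u(C) = ¾ (u(C) = -¼*(-3) = ¾)
G(g) = -3 + g² - 2*g
s(J) = 169/16 (s(J) = (¾ + (-3 + (J/J)² - 2*J/J))² = (¾ + (-3 + 1² - 2*1))² = (¾ + (-3 + 1 - 2))² = (¾ - 4)² = (-13/4)² = 169/16)
c(x) = 0
(c(-3)*s(-2))*(-22) = (0*(169/16))*(-22) = 0*(-22) = 0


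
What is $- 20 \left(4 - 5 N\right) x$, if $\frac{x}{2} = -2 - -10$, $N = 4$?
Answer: $5120$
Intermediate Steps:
$x = 16$ ($x = 2 \left(-2 - -10\right) = 2 \left(-2 + 10\right) = 2 \cdot 8 = 16$)
$- 20 \left(4 - 5 N\right) x = - 20 \left(4 - 20\right) 16 = \left(-20\right) \left(-16\right) 16 = 320 \cdot 16 = 5120$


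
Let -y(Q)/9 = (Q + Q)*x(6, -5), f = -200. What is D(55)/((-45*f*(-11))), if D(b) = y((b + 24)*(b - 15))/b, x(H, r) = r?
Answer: -158/3025 ≈ -0.052231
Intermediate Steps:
y(Q) = 90*Q (y(Q) = -9*(Q + Q)*(-5) = -9*2*Q*(-5) = -(-90)*Q = 90*Q)
D(b) = 90*(-15 + b)*(24 + b)/b (D(b) = (90*((b + 24)*(b - 15)))/b = (90*((24 + b)*(-15 + b)))/b = (90*((-15 + b)*(24 + b)))/b = (90*(-15 + b)*(24 + b))/b = 90*(-15 + b)*(24 + b)/b)
D(55)/((-45*f*(-11))) = (810 - 32400/55 + 90*55)/((-45*(-200)*(-11))) = (810 - 32400*1/55 + 4950)/((9000*(-11))) = (810 - 6480/11 + 4950)/(-99000) = (56880/11)*(-1/99000) = -158/3025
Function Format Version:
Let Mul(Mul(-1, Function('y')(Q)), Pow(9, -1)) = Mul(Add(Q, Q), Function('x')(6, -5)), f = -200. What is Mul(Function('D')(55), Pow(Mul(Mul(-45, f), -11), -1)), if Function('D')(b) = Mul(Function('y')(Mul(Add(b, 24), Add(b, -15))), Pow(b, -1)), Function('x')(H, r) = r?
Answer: Rational(-158, 3025) ≈ -0.052231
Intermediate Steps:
Function('y')(Q) = Mul(90, Q) (Function('y')(Q) = Mul(-9, Mul(Add(Q, Q), -5)) = Mul(-9, Mul(Mul(2, Q), -5)) = Mul(-9, Mul(-10, Q)) = Mul(90, Q))
Function('D')(b) = Mul(90, Pow(b, -1), Add(-15, b), Add(24, b)) (Function('D')(b) = Mul(Mul(90, Mul(Add(b, 24), Add(b, -15))), Pow(b, -1)) = Mul(Mul(90, Mul(Add(24, b), Add(-15, b))), Pow(b, -1)) = Mul(Mul(90, Mul(Add(-15, b), Add(24, b))), Pow(b, -1)) = Mul(Mul(90, Add(-15, b), Add(24, b)), Pow(b, -1)) = Mul(90, Pow(b, -1), Add(-15, b), Add(24, b)))
Mul(Function('D')(55), Pow(Mul(Mul(-45, f), -11), -1)) = Mul(Add(810, Mul(-32400, Pow(55, -1)), Mul(90, 55)), Pow(Mul(Mul(-45, -200), -11), -1)) = Mul(Add(810, Mul(-32400, Rational(1, 55)), 4950), Pow(Mul(9000, -11), -1)) = Mul(Add(810, Rational(-6480, 11), 4950), Pow(-99000, -1)) = Mul(Rational(56880, 11), Rational(-1, 99000)) = Rational(-158, 3025)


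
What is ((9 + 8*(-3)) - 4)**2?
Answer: 361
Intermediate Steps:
((9 + 8*(-3)) - 4)**2 = ((9 - 24) - 4)**2 = (-15 - 4)**2 = (-19)**2 = 361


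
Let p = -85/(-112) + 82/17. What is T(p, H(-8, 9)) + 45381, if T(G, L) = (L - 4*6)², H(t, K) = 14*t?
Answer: 63877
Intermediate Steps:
p = 10629/1904 (p = -85*(-1/112) + 82*(1/17) = 85/112 + 82/17 = 10629/1904 ≈ 5.5825)
T(G, L) = (-24 + L)² (T(G, L) = (L - 24)² = (-24 + L)²)
T(p, H(-8, 9)) + 45381 = (-24 + 14*(-8))² + 45381 = (-24 - 112)² + 45381 = (-136)² + 45381 = 18496 + 45381 = 63877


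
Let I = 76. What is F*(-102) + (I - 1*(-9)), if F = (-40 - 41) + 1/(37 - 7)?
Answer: 41718/5 ≈ 8343.6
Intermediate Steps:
F = -2429/30 (F = -81 + 1/30 = -2429/30 ≈ -80.967)
F*(-102) + (I - 1*(-9)) = -2429/30*(-102) + (76 - 1*(-9)) = 41293/5 + (76 + 9) = 41293/5 + 85 = 41718/5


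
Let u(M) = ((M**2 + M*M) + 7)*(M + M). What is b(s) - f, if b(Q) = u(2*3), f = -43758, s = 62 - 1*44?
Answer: 44706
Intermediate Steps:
s = 18 (s = 62 - 44 = 18)
u(M) = 2*M*(7 + 2*M**2) (u(M) = ((M**2 + M**2) + 7)*(2*M) = (2*M**2 + 7)*(2*M) = (7 + 2*M**2)*(2*M) = 2*M*(7 + 2*M**2))
b(Q) = 948 (b(Q) = 4*(2*3)**3 + 14*(2*3) = 4*6**3 + 14*6 = 4*216 + 84 = 864 + 84 = 948)
b(s) - f = 948 - 1*(-43758) = 948 + 43758 = 44706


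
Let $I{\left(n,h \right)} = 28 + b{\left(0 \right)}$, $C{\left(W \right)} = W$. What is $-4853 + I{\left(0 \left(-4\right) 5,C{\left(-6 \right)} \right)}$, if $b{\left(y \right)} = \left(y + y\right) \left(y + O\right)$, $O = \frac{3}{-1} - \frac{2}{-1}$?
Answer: $-4825$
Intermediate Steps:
$O = -1$ ($O = 3 \left(-1\right) - -2 = -3 + 2 = -1$)
$b{\left(y \right)} = 2 y \left(-1 + y\right)$ ($b{\left(y \right)} = \left(y + y\right) \left(y - 1\right) = 2 y \left(-1 + y\right)$)
$I{\left(n,h \right)} = 28$ ($I{\left(n,h \right)} = 28 + 2 \cdot 0 \left(-1 + 0\right) = 28 + 2 \cdot 0 \left(-1\right) = 28 + 0 = 28$)
$-4853 + I{\left(0 \left(-4\right) 5,C{\left(-6 \right)} \right)} = -4853 + 28 = -4825$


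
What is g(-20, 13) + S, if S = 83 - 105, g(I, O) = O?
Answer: -9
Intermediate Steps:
S = -22
g(-20, 13) + S = 13 - 22 = -9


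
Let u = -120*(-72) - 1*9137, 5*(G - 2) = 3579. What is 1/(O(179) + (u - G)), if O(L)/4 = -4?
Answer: -5/6154 ≈ -0.00081248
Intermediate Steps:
G = 3589/5 (G = 2 + (1/5)*3579 = 2 + 3579/5 = 3589/5 ≈ 717.80)
O(L) = -16 (O(L) = 4*(-4) = -16)
u = -497 (u = 8640 - 9137 = -497)
1/(O(179) + (u - G)) = 1/(-16 + (-497 - 1*3589/5)) = 1/(-16 + (-497 - 3589/5)) = 1/(-16 - 6074/5) = 1/(-6154/5) = -5/6154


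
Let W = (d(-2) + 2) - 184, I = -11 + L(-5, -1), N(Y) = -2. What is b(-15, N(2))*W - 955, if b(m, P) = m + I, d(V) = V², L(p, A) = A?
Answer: 3851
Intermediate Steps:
I = -12 (I = -11 - 1 = -12)
W = -178 (W = ((-2)² + 2) - 184 = (4 + 2) - 184 = 6 - 184 = -178)
b(m, P) = -12 + m (b(m, P) = m - 12 = -12 + m)
b(-15, N(2))*W - 955 = (-12 - 15)*(-178) - 955 = -27*(-178) - 955 = 4806 - 955 = 3851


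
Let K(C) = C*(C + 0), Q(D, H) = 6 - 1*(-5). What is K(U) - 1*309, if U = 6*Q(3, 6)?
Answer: 4047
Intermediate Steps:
Q(D, H) = 11 (Q(D, H) = 6 + 5 = 11)
U = 66 (U = 6*11 = 66)
K(C) = C**2 (K(C) = C*C = C**2)
K(U) - 1*309 = 66**2 - 1*309 = 4356 - 309 = 4047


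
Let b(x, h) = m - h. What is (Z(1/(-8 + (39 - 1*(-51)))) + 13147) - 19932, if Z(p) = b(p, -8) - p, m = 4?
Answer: -555387/82 ≈ -6773.0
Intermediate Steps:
b(x, h) = 4 - h
Z(p) = 12 - p (Z(p) = (4 - 1*(-8)) - p = (4 + 8) - p = 12 - p)
(Z(1/(-8 + (39 - 1*(-51)))) + 13147) - 19932 = ((12 - 1/(-8 + (39 - 1*(-51)))) + 13147) - 19932 = ((12 - 1/(-8 + (39 + 51))) + 13147) - 19932 = ((12 - 1/(-8 + 90)) + 13147) - 19932 = ((12 - 1/82) + 13147) - 19932 = (983/82 + 13147) - 19932 = 1079037/82 - 19932 = -555387/82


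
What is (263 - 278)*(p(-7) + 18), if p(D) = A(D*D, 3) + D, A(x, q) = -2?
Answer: -135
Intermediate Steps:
p(D) = -2 + D
(263 - 278)*(p(-7) + 18) = (263 - 278)*((-2 - 7) + 18) = -15*(-9 + 18) = -15*9 = -135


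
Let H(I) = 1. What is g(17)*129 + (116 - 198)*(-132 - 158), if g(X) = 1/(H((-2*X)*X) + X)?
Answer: 142723/6 ≈ 23787.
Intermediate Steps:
g(X) = 1/(1 + X)
g(17)*129 + (116 - 198)*(-132 - 158) = 129/(1 + 17) + (116 - 198)*(-132 - 158) = 129/18 - 82*(-290) = (1/18)*129 + 23780 = 43/6 + 23780 = 142723/6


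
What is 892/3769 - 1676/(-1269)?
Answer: 7448792/4782861 ≈ 1.5574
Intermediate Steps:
892/3769 - 1676/(-1269) = 892*(1/3769) - 1676*(-1/1269) = 892/3769 + 1676/1269 = 7448792/4782861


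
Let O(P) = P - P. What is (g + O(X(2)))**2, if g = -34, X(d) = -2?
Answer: 1156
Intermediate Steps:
O(P) = 0
(g + O(X(2)))**2 = (-34 + 0)**2 = (-34)**2 = 1156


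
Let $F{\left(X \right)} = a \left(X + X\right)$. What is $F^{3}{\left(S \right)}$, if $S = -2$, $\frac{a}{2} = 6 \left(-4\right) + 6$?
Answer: $2985984$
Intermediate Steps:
$a = -36$ ($a = 2 \left(6 \left(-4\right) + 6\right) = 2 \left(-24 + 6\right) = 2 \left(-18\right) = -36$)
$F{\left(X \right)} = - 72 X$ ($F{\left(X \right)} = - 36 \left(X + X\right) = - 36 \cdot 2 X = - 72 X$)
$F^{3}{\left(S \right)} = \left(\left(-72\right) \left(-2\right)\right)^{3} = 144^{3} = 2985984$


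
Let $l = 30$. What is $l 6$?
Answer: $180$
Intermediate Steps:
$l 6 = 30 \cdot 6 = 180$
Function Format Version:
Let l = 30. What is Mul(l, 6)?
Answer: 180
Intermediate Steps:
Mul(l, 6) = Mul(30, 6) = 180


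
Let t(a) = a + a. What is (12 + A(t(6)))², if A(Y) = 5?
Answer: 289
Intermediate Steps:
t(a) = 2*a
(12 + A(t(6)))² = (12 + 5)² = 17² = 289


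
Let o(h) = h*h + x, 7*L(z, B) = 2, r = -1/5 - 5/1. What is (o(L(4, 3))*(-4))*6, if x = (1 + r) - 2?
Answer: 35976/245 ≈ 146.84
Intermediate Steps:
r = -26/5 (r = -1*⅕ - 5*1 = -⅕ - 5 = -26/5 ≈ -5.2000)
x = -31/5 (x = (1 - 26/5) - 2 = -21/5 - 2 = -31/5 ≈ -6.2000)
L(z, B) = 2/7 (L(z, B) = (⅐)*2 = 2/7)
o(h) = -31/5 + h² (o(h) = h*h - 31/5 = h² - 31/5 = -31/5 + h²)
(o(L(4, 3))*(-4))*6 = ((-31/5 + (2/7)²)*(-4))*6 = ((-31/5 + 4/49)*(-4))*6 = -1499/245*(-4)*6 = (5996/245)*6 = 35976/245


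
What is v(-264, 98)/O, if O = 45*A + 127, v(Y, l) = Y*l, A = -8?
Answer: 25872/233 ≈ 111.04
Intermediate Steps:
O = -233 (O = 45*(-8) + 127 = -360 + 127 = -233)
v(-264, 98)/O = -264*98/(-233) = -25872*(-1/233) = 25872/233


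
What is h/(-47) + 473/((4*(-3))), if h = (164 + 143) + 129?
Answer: -27463/564 ≈ -48.693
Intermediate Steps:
h = 436 (h = 307 + 129 = 436)
h/(-47) + 473/((4*(-3))) = 436/(-47) + 473/((4*(-3))) = 436*(-1/47) + 473/(-12) = -436/47 + 473*(-1/12) = -436/47 - 473/12 = -27463/564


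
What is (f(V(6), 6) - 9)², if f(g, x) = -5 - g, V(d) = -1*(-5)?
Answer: 361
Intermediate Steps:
V(d) = 5
(f(V(6), 6) - 9)² = ((-5 - 1*5) - 9)² = ((-5 - 5) - 9)² = (-10 - 9)² = (-19)² = 361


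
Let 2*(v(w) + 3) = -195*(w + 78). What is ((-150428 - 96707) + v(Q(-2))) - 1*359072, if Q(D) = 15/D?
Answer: -2452335/4 ≈ -6.1308e+5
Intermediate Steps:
v(w) = -7608 - 195*w/2 (v(w) = -3 + (-195*(w + 78))/2 = -3 + (-195*(78 + w))/2 = -3 + (-15210 - 195*w)/2 = -3 + (-7605 - 195*w/2) = -7608 - 195*w/2)
((-150428 - 96707) + v(Q(-2))) - 1*359072 = ((-150428 - 96707) + (-7608 - 2925/(2*(-2)))) - 1*359072 = (-247135 + (-7608 - 2925*(-1)/(2*2))) - 359072 = (-247135 + (-7608 - 195/2*(-15/2))) - 359072 = (-247135 + (-7608 + 2925/4)) - 359072 = (-247135 - 27507/4) - 359072 = -1016047/4 - 359072 = -2452335/4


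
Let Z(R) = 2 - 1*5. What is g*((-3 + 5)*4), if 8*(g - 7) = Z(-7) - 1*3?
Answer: 50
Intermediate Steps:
Z(R) = -3 (Z(R) = 2 - 5 = -3)
g = 25/4 (g = 7 + (-3 - 1*3)/8 = 7 + (-3 - 3)/8 = 7 + (1/8)*(-6) = 7 - 3/4 = 25/4 ≈ 6.2500)
g*((-3 + 5)*4) = 25*((-3 + 5)*4)/4 = 25*(2*4)/4 = (25/4)*8 = 50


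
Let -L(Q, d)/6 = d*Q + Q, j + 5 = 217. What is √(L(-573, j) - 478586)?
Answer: 2*√63427 ≈ 503.69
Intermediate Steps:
j = 212 (j = -5 + 217 = 212)
L(Q, d) = -6*Q - 6*Q*d (L(Q, d) = -6*(d*Q + Q) = -6*(Q*d + Q) = -6*(Q + Q*d) = -6*Q - 6*Q*d)
√(L(-573, j) - 478586) = √(-6*(-573)*(1 + 212) - 478586) = √(-6*(-573)*213 - 478586) = √(732294 - 478586) = √253708 = 2*√63427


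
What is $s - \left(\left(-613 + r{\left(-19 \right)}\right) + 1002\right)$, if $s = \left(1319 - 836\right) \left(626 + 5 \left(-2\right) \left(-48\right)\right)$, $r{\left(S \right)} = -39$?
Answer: $533848$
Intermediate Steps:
$s = 534198$ ($s = \left(1319 - 836\right) \left(626 - -480\right) = 483 \left(626 + 480\right) = 483 \cdot 1106 = 534198$)
$s - \left(\left(-613 + r{\left(-19 \right)}\right) + 1002\right) = 534198 - \left(\left(-613 - 39\right) + 1002\right) = 534198 - \left(-652 + 1002\right) = 534198 - 350 = 533848$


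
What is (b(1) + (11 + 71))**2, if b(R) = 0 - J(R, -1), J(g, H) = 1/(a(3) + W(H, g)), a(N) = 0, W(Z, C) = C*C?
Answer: 6561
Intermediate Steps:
W(Z, C) = C**2
J(g, H) = g**(-2) (J(g, H) = 1/(0 + g**2) = 1/(g**2) = g**(-2))
b(R) = -1/R**2 (b(R) = 0 - 1/R**2 = -1/R**2)
(b(1) + (11 + 71))**2 = (-1/1**2 + (11 + 71))**2 = (-1*1 + 82)**2 = (-1 + 82)**2 = 81**2 = 6561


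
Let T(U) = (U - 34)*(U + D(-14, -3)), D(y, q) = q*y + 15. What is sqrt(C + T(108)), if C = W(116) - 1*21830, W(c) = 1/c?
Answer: 3*I*sqrt(3595739)/58 ≈ 98.082*I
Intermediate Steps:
D(y, q) = 15 + q*y
T(U) = (-34 + U)*(57 + U) (T(U) = (U - 34)*(U + (15 - 3*(-14))) = (-34 + U)*(U + (15 + 42)) = (-34 + U)*(U + 57) = (-34 + U)*(57 + U))
C = -2532279/116 (C = 1/116 - 1*21830 = 1/116 - 21830 = -2532279/116 ≈ -21830.)
sqrt(C + T(108)) = sqrt(-2532279/116 + (-1938 + 108**2 + 23*108)) = sqrt(-2532279/116 + (-1938 + 11664 + 2484)) = sqrt(-2532279/116 + 12210) = sqrt(-1115919/116) = 3*I*sqrt(3595739)/58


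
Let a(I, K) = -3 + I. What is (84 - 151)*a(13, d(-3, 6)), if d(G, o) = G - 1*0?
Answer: -670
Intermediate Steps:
d(G, o) = G (d(G, o) = G + 0 = G)
(84 - 151)*a(13, d(-3, 6)) = (84 - 151)*(-3 + 13) = -67*10 = -670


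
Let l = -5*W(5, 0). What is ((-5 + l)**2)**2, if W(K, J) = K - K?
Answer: 625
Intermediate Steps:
W(K, J) = 0
l = 0 (l = -5*0 = 0)
((-5 + l)**2)**2 = ((-5 + 0)**2)**2 = ((-5)**2)**2 = 25**2 = 625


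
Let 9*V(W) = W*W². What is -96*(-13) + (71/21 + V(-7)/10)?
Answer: 785969/630 ≈ 1247.6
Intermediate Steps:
V(W) = W³/9 (V(W) = (W*W²)/9 = W³/9)
-96*(-13) + (71/21 + V(-7)/10) = -96*(-13) + (71/21 + ((⅑)*(-7)³)/10) = 1248 + (71*(1/21) + ((⅑)*(-343))*(⅒)) = 1248 + (71/21 - 343/9*⅒) = 1248 + (71/21 - 343/90) = 1248 - 271/630 = 785969/630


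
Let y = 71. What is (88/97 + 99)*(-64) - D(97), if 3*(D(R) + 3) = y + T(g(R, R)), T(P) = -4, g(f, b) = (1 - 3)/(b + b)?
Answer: -1866298/291 ≈ -6413.4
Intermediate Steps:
g(f, b) = -1/b (g(f, b) = -2*1/(2*b) = -1/b)
D(R) = 58/3 (D(R) = -3 + (71 - 4)/3 = -3 + (⅓)*67 = -3 + 67/3 = 58/3)
(88/97 + 99)*(-64) - D(97) = (88/97 + 99)*(-64) - 1*58/3 = (88*(1/97) + 99)*(-64) - 58/3 = (88/97 + 99)*(-64) - 58/3 = (9691/97)*(-64) - 58/3 = -620224/97 - 58/3 = -1866298/291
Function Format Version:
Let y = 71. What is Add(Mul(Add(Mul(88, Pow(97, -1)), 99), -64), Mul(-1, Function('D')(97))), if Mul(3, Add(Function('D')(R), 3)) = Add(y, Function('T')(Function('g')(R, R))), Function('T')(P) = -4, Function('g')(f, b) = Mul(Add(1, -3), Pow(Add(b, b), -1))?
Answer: Rational(-1866298, 291) ≈ -6413.4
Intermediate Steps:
Function('g')(f, b) = Mul(-1, Pow(b, -1)) (Function('g')(f, b) = Mul(-2, Pow(Mul(2, b), -1)) = Mul(-2, Mul(Rational(1, 2), Pow(b, -1))) = Mul(-1, Pow(b, -1)))
Function('D')(R) = Rational(58, 3) (Function('D')(R) = Add(-3, Mul(Rational(1, 3), Add(71, -4))) = Add(-3, Mul(Rational(1, 3), 67)) = Add(-3, Rational(67, 3)) = Rational(58, 3))
Add(Mul(Add(Mul(88, Pow(97, -1)), 99), -64), Mul(-1, Function('D')(97))) = Add(Mul(Add(Mul(88, Pow(97, -1)), 99), -64), Mul(-1, Rational(58, 3))) = Add(Mul(Add(Mul(88, Rational(1, 97)), 99), -64), Rational(-58, 3)) = Add(Mul(Add(Rational(88, 97), 99), -64), Rational(-58, 3)) = Add(Mul(Rational(9691, 97), -64), Rational(-58, 3)) = Add(Rational(-620224, 97), Rational(-58, 3)) = Rational(-1866298, 291)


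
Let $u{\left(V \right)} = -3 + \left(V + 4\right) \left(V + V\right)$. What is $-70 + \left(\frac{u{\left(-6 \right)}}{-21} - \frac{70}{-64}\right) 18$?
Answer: $- \frac{1093}{16} \approx -68.313$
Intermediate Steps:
$u{\left(V \right)} = -3 + 2 V \left(4 + V\right)$ ($u{\left(V \right)} = -3 + \left(4 + V\right) 2 V = -3 + 2 V \left(4 + V\right)$)
$-70 + \left(\frac{u{\left(-6 \right)}}{-21} - \frac{70}{-64}\right) 18 = -70 + \left(\frac{-3 + 2 \left(-6\right)^{2} + 8 \left(-6\right)}{-21} - \frac{70}{-64}\right) 18 = -70 + \left(\left(-3 + 2 \cdot 36 - 48\right) \left(- \frac{1}{21}\right) - - \frac{35}{32}\right) 18 = -70 + \left(\left(-3 + 72 - 48\right) \left(- \frac{1}{21}\right) + \frac{35}{32}\right) 18 = -70 + \left(21 \left(- \frac{1}{21}\right) + \frac{35}{32}\right) 18 = -70 + \left(-1 + \frac{35}{32}\right) 18 = -70 + \frac{3}{32} \cdot 18 = -70 + \frac{27}{16} = - \frac{1093}{16}$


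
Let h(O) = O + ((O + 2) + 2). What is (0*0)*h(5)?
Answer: 0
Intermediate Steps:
h(O) = 4 + 2*O (h(O) = O + ((2 + O) + 2) = O + (4 + O) = 4 + 2*O)
(0*0)*h(5) = (0*0)*(4 + 2*5) = 0*(4 + 10) = 0*14 = 0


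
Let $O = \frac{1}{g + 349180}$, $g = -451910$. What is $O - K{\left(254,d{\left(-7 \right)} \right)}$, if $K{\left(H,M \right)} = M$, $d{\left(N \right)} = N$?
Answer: $\frac{719109}{102730} \approx 7.0$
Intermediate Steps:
$O = - \frac{1}{102730}$ ($O = \frac{1}{-451910 + 349180} = \frac{1}{-102730} = - \frac{1}{102730} \approx -9.7343 \cdot 10^{-6}$)
$O - K{\left(254,d{\left(-7 \right)} \right)} = - \frac{1}{102730} - -7 = - \frac{1}{102730} + 7 = \frac{719109}{102730}$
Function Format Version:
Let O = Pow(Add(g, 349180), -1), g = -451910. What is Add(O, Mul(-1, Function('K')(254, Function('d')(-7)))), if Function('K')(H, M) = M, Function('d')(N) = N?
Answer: Rational(719109, 102730) ≈ 7.0000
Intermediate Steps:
O = Rational(-1, 102730) (O = Pow(Add(-451910, 349180), -1) = Pow(-102730, -1) = Rational(-1, 102730) ≈ -9.7343e-6)
Add(O, Mul(-1, Function('K')(254, Function('d')(-7)))) = Add(Rational(-1, 102730), Mul(-1, -7)) = Add(Rational(-1, 102730), 7) = Rational(719109, 102730)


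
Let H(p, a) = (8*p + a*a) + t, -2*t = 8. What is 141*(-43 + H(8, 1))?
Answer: 2538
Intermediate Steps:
t = -4 (t = -1/2*8 = -4)
H(p, a) = -4 + a**2 + 8*p (H(p, a) = (8*p + a*a) - 4 = (8*p + a**2) - 4 = (a**2 + 8*p) - 4 = -4 + a**2 + 8*p)
141*(-43 + H(8, 1)) = 141*(-43 + (-4 + 1**2 + 8*8)) = 141*(-43 + (-4 + 1 + 64)) = 141*(-43 + 61) = 141*18 = 2538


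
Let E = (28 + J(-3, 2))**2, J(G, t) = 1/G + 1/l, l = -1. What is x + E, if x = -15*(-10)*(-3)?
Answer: 2350/9 ≈ 261.11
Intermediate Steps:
J(G, t) = -1 + 1/G (J(G, t) = 1/G + 1/(-1) = 1/G + 1*(-1) = 1/G - 1 = -1 + 1/G)
E = 6400/9 (E = (28 + (1 - 1*(-3))/(-3))**2 = (28 - (1 + 3)/3)**2 = (28 - 1/3*4)**2 = (28 - 4/3)**2 = (80/3)**2 = 6400/9 ≈ 711.11)
x = -450 (x = 150*(-3) = -450)
x + E = -450 + 6400/9 = 2350/9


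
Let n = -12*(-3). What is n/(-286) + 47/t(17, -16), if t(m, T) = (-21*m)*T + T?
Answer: -95807/814528 ≈ -0.11762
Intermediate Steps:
n = 36
t(m, T) = T - 21*T*m (t(m, T) = -21*T*m + T = T - 21*T*m)
n/(-286) + 47/t(17, -16) = 36/(-286) + 47/((-16*(1 - 21*17))) = 36*(-1/286) + 47/((-16*(1 - 357))) = -18/143 + 47/((-16*(-356))) = -18/143 + 47/5696 = -95807/814528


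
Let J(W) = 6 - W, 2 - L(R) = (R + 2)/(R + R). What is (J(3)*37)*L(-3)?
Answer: 407/2 ≈ 203.50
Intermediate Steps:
L(R) = 2 - (2 + R)/(2*R) (L(R) = 2 - (R + 2)/(R + R) = 2 - (2 + R)/(2*R))
(J(3)*37)*L(-3) = ((6 - 1*3)*37)*(3/2 - 1/(-3)) = ((6 - 3)*37)*(3/2 - 1*(-⅓)) = (3*37)*(3/2 + ⅓) = 111*(11/6) = 407/2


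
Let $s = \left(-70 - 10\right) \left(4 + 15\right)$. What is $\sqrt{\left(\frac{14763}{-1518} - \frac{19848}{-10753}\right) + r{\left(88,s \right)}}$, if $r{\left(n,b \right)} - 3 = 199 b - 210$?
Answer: $\frac{i \sqrt{8961184099300011238}}{5441018} \approx 550.18 i$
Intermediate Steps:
$s = -1520$ ($s = \left(-80\right) 19 = -1520$)
$r{\left(n,b \right)} = -207 + 199 b$ ($r{\left(n,b \right)} = 3 + \left(199 b - 210\right) = 3 + \left(-210 + 199 b\right) = -207 + 199 b$)
$\sqrt{\left(\frac{14763}{-1518} - \frac{19848}{-10753}\right) + r{\left(88,s \right)}} = \sqrt{\left(\frac{14763}{-1518} - \frac{19848}{-10753}\right) + \left(-207 + 199 \left(-1520\right)\right)} = \sqrt{\left(14763 \left(- \frac{1}{1518}\right) - - \frac{19848}{10753}\right) - 302687} = \sqrt{\left(- \frac{4921}{506} + \frac{19848}{10753}\right) - 302687} = \sqrt{- \frac{42872425}{5441018} - 302687} = \sqrt{- \frac{1646968287791}{5441018}} = \frac{i \sqrt{8961184099300011238}}{5441018}$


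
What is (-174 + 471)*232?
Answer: 68904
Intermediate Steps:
(-174 + 471)*232 = 297*232 = 68904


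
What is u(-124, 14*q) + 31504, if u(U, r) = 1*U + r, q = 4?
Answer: 31436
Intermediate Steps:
u(U, r) = U + r
u(-124, 14*q) + 31504 = (-124 + 14*4) + 31504 = (-124 + 56) + 31504 = -68 + 31504 = 31436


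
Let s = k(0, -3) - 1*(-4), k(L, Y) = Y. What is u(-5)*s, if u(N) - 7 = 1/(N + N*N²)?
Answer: 909/130 ≈ 6.9923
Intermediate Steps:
u(N) = 7 + 1/(N + N³) (u(N) = 7 + 1/(N + N*N²) = 7 + 1/(N + N³))
s = 1 (s = -3 - 1*(-4) = -3 + 4 = 1)
u(-5)*s = ((1 + 7*(-5) + 7*(-5)³)/(-5 + (-5)³))*1 = ((1 - 35 + 7*(-125))/(-5 - 125))*1 = ((1 - 35 - 875)/(-130))*1 = -1/130*(-909)*1 = (909/130)*1 = 909/130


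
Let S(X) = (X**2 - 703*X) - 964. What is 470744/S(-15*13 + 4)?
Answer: 235372/84895 ≈ 2.7725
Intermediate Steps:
S(X) = -964 + X**2 - 703*X
470744/S(-15*13 + 4) = 470744/(-964 + (-15*13 + 4)**2 - 703*(-15*13 + 4)) = 470744/(-964 + (-195 + 4)**2 - 703*(-195 + 4)) = 470744/(-964 + (-191)**2 - 703*(-191)) = 470744/(-964 + 36481 + 134273) = 470744/169790 = 470744*(1/169790) = 235372/84895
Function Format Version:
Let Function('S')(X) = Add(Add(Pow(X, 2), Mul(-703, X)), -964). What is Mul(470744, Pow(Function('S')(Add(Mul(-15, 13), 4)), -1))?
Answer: Rational(235372, 84895) ≈ 2.7725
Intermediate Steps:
Function('S')(X) = Add(-964, Pow(X, 2), Mul(-703, X))
Mul(470744, Pow(Function('S')(Add(Mul(-15, 13), 4)), -1)) = Mul(470744, Pow(Add(-964, Pow(Add(Mul(-15, 13), 4), 2), Mul(-703, Add(Mul(-15, 13), 4))), -1)) = Mul(470744, Pow(Add(-964, Pow(Add(-195, 4), 2), Mul(-703, Add(-195, 4))), -1)) = Mul(470744, Pow(Add(-964, Pow(-191, 2), Mul(-703, -191)), -1)) = Mul(470744, Pow(Add(-964, 36481, 134273), -1)) = Mul(470744, Pow(169790, -1)) = Mul(470744, Rational(1, 169790)) = Rational(235372, 84895)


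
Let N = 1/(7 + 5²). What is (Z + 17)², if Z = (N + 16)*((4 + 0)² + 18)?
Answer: 80874049/256 ≈ 3.1591e+5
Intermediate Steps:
N = 1/32 (N = 1/(7 + 25) = 1/32 ≈ 0.031250)
Z = 8721/16 (Z = (1/32 + 16)*((4 + 0)² + 18) = 513*(4² + 18)/32 = 513*(16 + 18)/32 = (513/32)*34 = 8721/16 ≈ 545.06)
(Z + 17)² = (8721/16 + 17)² = (8993/16)² = 80874049/256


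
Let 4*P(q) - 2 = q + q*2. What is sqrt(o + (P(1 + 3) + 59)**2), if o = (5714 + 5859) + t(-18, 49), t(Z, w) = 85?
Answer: sqrt(62257)/2 ≈ 124.76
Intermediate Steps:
P(q) = 1/2 + 3*q/4 (P(q) = 1/2 + (q + q*2)/4 = 1/2 + (q + 2*q)/4 = 1/2 + (3*q)/4 = 1/2 + 3*q/4)
o = 11658 (o = (5714 + 5859) + 85 = 11573 + 85 = 11658)
sqrt(o + (P(1 + 3) + 59)**2) = sqrt(11658 + ((1/2 + 3*(1 + 3)/4) + 59)**2) = sqrt(11658 + ((1/2 + (3/4)*4) + 59)**2) = sqrt(11658 + ((1/2 + 3) + 59)**2) = sqrt(11658 + (7/2 + 59)**2) = sqrt(11658 + (125/2)**2) = sqrt(11658 + 15625/4) = sqrt(62257/4) = sqrt(62257)/2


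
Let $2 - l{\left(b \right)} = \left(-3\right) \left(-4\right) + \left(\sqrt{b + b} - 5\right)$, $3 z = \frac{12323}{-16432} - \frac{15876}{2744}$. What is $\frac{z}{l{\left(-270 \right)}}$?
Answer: $\frac{751757}{38993136} - \frac{751757 i \sqrt{15}}{32494280} \approx 0.019279 - 0.089602 i$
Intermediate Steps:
$z = - \frac{751757}{345072}$ ($z = \frac{\frac{12323}{-16432} - \frac{15876}{2744}}{3} = \frac{12323 \left(- \frac{1}{16432}\right) - \frac{81}{14}}{3} = \frac{- \frac{12323}{16432} - \frac{81}{14}}{3} = \frac{1}{3} \left(- \frac{751757}{115024}\right) = - \frac{751757}{345072} \approx -2.1786$)
$l{\left(b \right)} = -5 - \sqrt{2} \sqrt{b}$ ($l{\left(b \right)} = 2 - \left(\left(-3\right) \left(-4\right) + \left(\sqrt{b + b} - 5\right)\right) = 2 - \left(12 + \left(\sqrt{2 b} - 5\right)\right) = 2 - \left(12 + \left(\sqrt{2} \sqrt{b} - 5\right)\right) = 2 - \left(12 + \left(-5 + \sqrt{2} \sqrt{b}\right)\right) = 2 - \left(7 + \sqrt{2} \sqrt{b}\right) = -5 - \sqrt{2} \sqrt{b}$)
$\frac{z}{l{\left(-270 \right)}} = - \frac{751757}{345072 \left(-5 - \sqrt{2} \sqrt{-270}\right)} = - \frac{751757}{345072 \left(-5 - \sqrt{2} \cdot 3 i \sqrt{30}\right)} = - \frac{751757}{345072 \left(-5 - 6 i \sqrt{15}\right)}$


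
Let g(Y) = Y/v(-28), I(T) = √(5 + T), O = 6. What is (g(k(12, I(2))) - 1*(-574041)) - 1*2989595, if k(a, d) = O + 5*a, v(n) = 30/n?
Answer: -12078078/5 ≈ -2.4156e+6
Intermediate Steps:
k(a, d) = 6 + 5*a
g(Y) = -14*Y/15 (g(Y) = Y/((30/(-28))) = Y/((30*(-1/28))) = Y/(-15/14) = Y*(-14/15) = -14*Y/15)
(g(k(12, I(2))) - 1*(-574041)) - 1*2989595 = (-14*(6 + 5*12)/15 - 1*(-574041)) - 1*2989595 = (-14*(6 + 60)/15 + 574041) - 2989595 = (-14/15*66 + 574041) - 2989595 = (-308/5 + 574041) - 2989595 = 2869897/5 - 2989595 = -12078078/5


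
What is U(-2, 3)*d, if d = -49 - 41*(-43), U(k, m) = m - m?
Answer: 0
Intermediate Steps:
U(k, m) = 0
d = 1714 (d = -49 + 1763 = 1714)
U(-2, 3)*d = 0*1714 = 0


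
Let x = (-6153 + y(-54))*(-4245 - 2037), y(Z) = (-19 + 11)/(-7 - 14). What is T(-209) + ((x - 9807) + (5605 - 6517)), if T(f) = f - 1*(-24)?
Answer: 270478942/7 ≈ 3.8640e+7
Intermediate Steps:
y(Z) = 8/21 (y(Z) = -8/(-21) = -8*(-1/21) = 8/21)
x = 270555270/7 (x = (-6153 + 8/21)*(-4245 - 2037) = -129205/21*(-6282) = 270555270/7 ≈ 3.8651e+7)
T(f) = 24 + f (T(f) = f + 24 = 24 + f)
T(-209) + ((x - 9807) + (5605 - 6517)) = (24 - 209) + ((270555270/7 - 9807) + (5605 - 6517)) = -185 + (270486621/7 - 912) = -185 + 270480237/7 = 270478942/7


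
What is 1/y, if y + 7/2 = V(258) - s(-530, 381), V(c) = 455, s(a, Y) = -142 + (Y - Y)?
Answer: 2/1187 ≈ 0.0016849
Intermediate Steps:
s(a, Y) = -142 (s(a, Y) = -142 + 0 = -142)
y = 1187/2 (y = -7/2 + (455 - 1*(-142)) = -7/2 + (455 + 142) = -7/2 + 597 = 1187/2 ≈ 593.50)
1/y = 1/(1187/2) = 2/1187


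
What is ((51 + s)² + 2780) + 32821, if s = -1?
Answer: 38101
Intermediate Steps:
((51 + s)² + 2780) + 32821 = ((51 - 1)² + 2780) + 32821 = (50² + 2780) + 32821 = (2500 + 2780) + 32821 = 5280 + 32821 = 38101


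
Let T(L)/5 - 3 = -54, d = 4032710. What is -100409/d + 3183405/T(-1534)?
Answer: -855851652123/68556070 ≈ -12484.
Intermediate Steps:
T(L) = -255 (T(L) = 15 + 5*(-54) = 15 - 270 = -255)
-100409/d + 3183405/T(-1534) = -100409/4032710 + 3183405/(-255) = -100409*1/4032710 + 3183405*(-1/255) = -100409/4032710 - 212227/17 = -855851652123/68556070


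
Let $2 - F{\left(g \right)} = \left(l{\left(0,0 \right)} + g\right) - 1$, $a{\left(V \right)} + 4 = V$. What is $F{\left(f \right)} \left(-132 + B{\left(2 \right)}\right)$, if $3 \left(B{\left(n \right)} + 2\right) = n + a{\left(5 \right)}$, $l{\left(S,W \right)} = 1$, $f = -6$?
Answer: $-1064$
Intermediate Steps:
$a{\left(V \right)} = -4 + V$
$B{\left(n \right)} = - \frac{5}{3} + \frac{n}{3}$ ($B{\left(n \right)} = -2 + \frac{n + \left(-4 + 5\right)}{3} = -2 + \frac{n + 1}{3} = -2 + \frac{1 + n}{3} = -2 + \left(\frac{1}{3} + \frac{n}{3}\right) = - \frac{5}{3} + \frac{n}{3}$)
$F{\left(g \right)} = 2 - g$ ($F{\left(g \right)} = 2 - \left(\left(1 + g\right) - 1\right) = 2 - g$)
$F{\left(f \right)} \left(-132 + B{\left(2 \right)}\right) = \left(2 - -6\right) \left(-132 + \left(- \frac{5}{3} + \frac{1}{3} \cdot 2\right)\right) = \left(2 + 6\right) \left(-132 + \left(- \frac{5}{3} + \frac{2}{3}\right)\right) = 8 \left(-132 - 1\right) = 8 \left(-133\right) = -1064$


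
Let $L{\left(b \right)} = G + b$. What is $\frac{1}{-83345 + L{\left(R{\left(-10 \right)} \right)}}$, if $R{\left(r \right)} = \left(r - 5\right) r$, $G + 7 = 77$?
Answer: $- \frac{1}{83125} \approx -1.203 \cdot 10^{-5}$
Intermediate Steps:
$G = 70$ ($G = -7 + 77 = 70$)
$R{\left(r \right)} = r \left(-5 + r\right)$ ($R{\left(r \right)} = \left(-5 + r\right) r = r \left(-5 + r\right)$)
$L{\left(b \right)} = 70 + b$
$\frac{1}{-83345 + L{\left(R{\left(-10 \right)} \right)}} = \frac{1}{-83345 - \left(-70 + 10 \left(-5 - 10\right)\right)} = \frac{1}{-83345 + \left(70 - -150\right)} = \frac{1}{-83345 + \left(70 + 150\right)} = \frac{1}{-83345 + 220} = \frac{1}{-83125} = - \frac{1}{83125}$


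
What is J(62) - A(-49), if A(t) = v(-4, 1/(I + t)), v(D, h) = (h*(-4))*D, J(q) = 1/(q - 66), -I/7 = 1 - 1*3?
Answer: 29/140 ≈ 0.20714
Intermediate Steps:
I = 14 (I = -7*(1 - 1*3) = -7*(1 - 3) = -7*(-2) = 14)
J(q) = 1/(-66 + q)
v(D, h) = -4*D*h (v(D, h) = (-4*h)*D = -4*D*h)
A(t) = 16/(14 + t) (A(t) = -4*(-4)/(14 + t) = 16/(14 + t))
J(62) - A(-49) = 1/(-66 + 62) - 16/(14 - 49) = 1/(-4) - 16/(-35) = -1/4 - 16*(-1)/35 = -1/4 - 1*(-16/35) = -1/4 + 16/35 = 29/140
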